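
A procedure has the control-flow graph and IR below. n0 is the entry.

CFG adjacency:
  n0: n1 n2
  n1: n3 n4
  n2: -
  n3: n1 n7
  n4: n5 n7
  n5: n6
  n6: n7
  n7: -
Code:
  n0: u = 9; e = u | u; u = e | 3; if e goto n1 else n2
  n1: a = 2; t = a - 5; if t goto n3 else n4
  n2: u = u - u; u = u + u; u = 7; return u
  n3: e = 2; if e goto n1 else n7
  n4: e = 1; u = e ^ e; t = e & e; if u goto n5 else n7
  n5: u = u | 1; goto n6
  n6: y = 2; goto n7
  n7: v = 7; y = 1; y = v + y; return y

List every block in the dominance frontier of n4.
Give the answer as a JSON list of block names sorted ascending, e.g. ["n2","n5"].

Answer: ["n7"]

Derivation:
idom tree: n1←n0 n2←n0 n3←n1 n4←n1 n5←n4 n6←n5 n7←n1
Join-block Dom:
  n1: preds {n0,n3}: {n0} ∩ {n0,n1,n3} = {n0}; idom=n0
  n7: preds {n3,n4,n6}: {n0,n1,n3} ∩ {n0,n1,n4} ∩ {n0,n1,n4,n5,n6} = {n0,n1}; idom=n1

DF walk-up:
  join n1 pred n0: · stop@n0
  join n1 pred n3: n3→n1 stop@n0
  join n7 pred n3: n3 stop@n1
  join n7 pred n4: n4 stop@n1
  join n7 pred n6: n6→n5→n4 stop@n1
  n0 → ∅
  n1 → {n1}
  n2 → ∅
  n3 → {n1,n7}
  n4 → {n7}
  n5 → {n7}
  n6 → {n7}
  n7 → ∅

DF(n4) = ["n7"]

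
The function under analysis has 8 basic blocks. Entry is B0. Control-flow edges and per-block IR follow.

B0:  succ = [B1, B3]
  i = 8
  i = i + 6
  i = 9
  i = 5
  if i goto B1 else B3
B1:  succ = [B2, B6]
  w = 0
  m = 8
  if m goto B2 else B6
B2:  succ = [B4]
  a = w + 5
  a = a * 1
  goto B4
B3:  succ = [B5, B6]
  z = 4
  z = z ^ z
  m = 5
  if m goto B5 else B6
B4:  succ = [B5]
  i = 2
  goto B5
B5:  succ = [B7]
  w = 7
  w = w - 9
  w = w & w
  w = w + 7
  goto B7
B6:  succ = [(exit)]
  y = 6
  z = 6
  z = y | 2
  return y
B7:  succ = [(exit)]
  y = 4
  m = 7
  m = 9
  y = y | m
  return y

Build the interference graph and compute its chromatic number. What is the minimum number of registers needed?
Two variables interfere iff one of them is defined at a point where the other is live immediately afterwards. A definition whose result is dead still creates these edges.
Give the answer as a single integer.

def/use:
  B0: {i} / ∅
  B1: {m,w} / ∅
  B2: {a} / {w}
  B3: {m,z} / ∅
  B4: {i} / ∅
  B5: {w} / ∅
  B6: {y,z} / ∅
  B7: {m,y} / ∅

Live sets:
  B0: in=∅ out=∅
  B1: in=∅ out={w}
  B2: in={w} out=∅
  B3: in=∅ out=∅
  B4: in=∅ out=∅
  B5: in=∅ out=∅
  B6: in=∅ out=∅
  B7: in=∅ out=∅

Interference:
  a — ∅
  i — ∅
  m — {w,y}
  w — {m}
  y — {m,z}
  z — {y}

Chromatic number:
  lower bound: {m,w} mutually conflict ⇒ χ ≥ 2
  assign a→R0 i→R0 m→R0 w→R1 y→R1 z→R0 — no edge inside a register ⇒ χ ≤ 2
  χ = 2

Answer: 2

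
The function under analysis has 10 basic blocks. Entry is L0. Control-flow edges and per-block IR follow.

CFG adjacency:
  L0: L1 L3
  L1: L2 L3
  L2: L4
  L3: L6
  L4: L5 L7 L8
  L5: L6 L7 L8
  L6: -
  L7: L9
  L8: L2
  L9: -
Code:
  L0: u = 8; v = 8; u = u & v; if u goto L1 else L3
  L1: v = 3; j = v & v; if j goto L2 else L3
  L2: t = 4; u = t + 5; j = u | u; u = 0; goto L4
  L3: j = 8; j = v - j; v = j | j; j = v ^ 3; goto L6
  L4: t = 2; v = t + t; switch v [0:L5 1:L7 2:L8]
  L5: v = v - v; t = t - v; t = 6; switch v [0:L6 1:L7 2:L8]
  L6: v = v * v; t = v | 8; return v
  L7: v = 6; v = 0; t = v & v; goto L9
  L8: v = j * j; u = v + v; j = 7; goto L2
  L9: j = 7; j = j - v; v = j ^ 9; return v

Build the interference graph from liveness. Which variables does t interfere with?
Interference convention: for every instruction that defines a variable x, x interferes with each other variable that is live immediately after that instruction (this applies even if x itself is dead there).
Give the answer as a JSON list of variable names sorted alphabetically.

Answer: ["j", "v"]

Derivation:
Per-block:
  L0 def {u,v} use ∅
  L1 def {j,v} use ∅
  L2 def {j,t,u} use ∅
  L3 def {j,v} use {v}
  L4 def {t,v} use ∅
  L5 def {t,v} use {t,v}
  L6 def {t,v} use {v}
  L7 def {t,v} use ∅
  L8 def {j,u,v} use {j}
  L9 def {j,v} use {v}

Liveness:
  L0 li=∅ lo={v}
  L1 li=∅ lo={v}
  L2 li=∅ lo={j}
  L3 li={v} lo={v}
  L4 li={j} lo={j,t,v}
  L5 li={j,t,v} lo={j,v}
  L6 li={v} lo=∅
  L7 li=∅ lo={v}
  L8 li={j} lo=∅
  L9 li={v} lo=∅

Conflict graph:
  j↔{t,u,v}
  t↔{j,v}
  u↔{j,v}
  v↔{j,t,u}

N(t) = ["j", "v"]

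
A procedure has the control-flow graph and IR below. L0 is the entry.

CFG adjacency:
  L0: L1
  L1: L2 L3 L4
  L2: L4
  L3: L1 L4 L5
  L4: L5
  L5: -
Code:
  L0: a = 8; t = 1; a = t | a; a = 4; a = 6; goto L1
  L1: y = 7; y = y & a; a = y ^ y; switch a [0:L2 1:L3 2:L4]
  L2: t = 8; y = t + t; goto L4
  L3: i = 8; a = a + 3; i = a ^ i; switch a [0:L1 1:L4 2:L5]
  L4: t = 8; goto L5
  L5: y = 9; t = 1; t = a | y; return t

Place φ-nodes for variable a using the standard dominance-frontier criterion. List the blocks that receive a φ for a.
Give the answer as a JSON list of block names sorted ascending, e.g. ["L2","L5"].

Answer: ["L1", "L4", "L5"]

Working:
idom tree: L1←L0 L2←L1 L3←L1 L4←L1 L5←L1
Join-block Dom:
  L1: preds {L0,L3}: {L0} ∩ {L0,L1,L3} = {L0}; idom=L0
  L4: preds {L1,L2,L3}: {L0,L1} ∩ {L0,L1,L2} ∩ {L0,L1,L3} = {L0,L1}; idom=L1
  L5: preds {L3,L4}: {L0,L1,L3} ∩ {L0,L1,L4} = {L0,L1}; idom=L1

Frontier:
  join L1 pred L0: · stop@L0
  join L1 pred L3: L3→L1 stop@L0
  join L4 pred L1: · stop@L1
  join L4 pred L2: L2 stop@L1
  join L4 pred L3: L3 stop@L1
  join L5 pred L3: L3 stop@L1
  join L5 pred L4: L4 stop@L1
  DF(L0)=∅
  DF(L1)={L1}
  DF(L2)={L4}
  DF(L3)={L1,L4,L5}
  DF(L4)={L5}
  DF(L5)=∅

φ for a: defs {L0,L1,L3}
  DF⁺ = {L1,L4,L5}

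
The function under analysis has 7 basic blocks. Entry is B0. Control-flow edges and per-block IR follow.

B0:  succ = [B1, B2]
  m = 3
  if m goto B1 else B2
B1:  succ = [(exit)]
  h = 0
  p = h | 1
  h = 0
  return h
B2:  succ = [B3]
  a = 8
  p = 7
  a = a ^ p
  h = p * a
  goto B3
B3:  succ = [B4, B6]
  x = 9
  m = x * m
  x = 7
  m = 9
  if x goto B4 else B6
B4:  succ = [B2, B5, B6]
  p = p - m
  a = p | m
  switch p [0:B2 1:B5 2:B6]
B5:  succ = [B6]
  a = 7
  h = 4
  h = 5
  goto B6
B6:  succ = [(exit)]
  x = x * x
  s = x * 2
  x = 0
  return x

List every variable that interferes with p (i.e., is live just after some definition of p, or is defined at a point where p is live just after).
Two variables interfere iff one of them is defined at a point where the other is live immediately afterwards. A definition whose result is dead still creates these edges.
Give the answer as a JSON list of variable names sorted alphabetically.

Answer: ["a", "h", "m", "x"]

Working:
Block summaries:
  B0: def={m} ue=∅
  B1: def={h,p} ue=∅
  B2: def={a,h,p} ue=∅
  B3: def={m,x} ue={m}
  B4: def={a,p} ue={m,p}
  B5: def={a,h} ue=∅
  B6: def={s,x} ue={x}

Liveness:
  live B0: ∅→{m}
  live B1: ∅→∅
  live B2: {m}→{m,p}
  live B3: {m,p}→{m,p,x}
  live B4: {m,p,x}→{m,x}
  live B5: {x}→{x}
  live B6: {x}→∅

Conflict graph:
  a — {m,p,x}
  h — {m,p,x}
  m — {a,h,p,x}
  p — {a,h,m,x}
  s — ∅
  x — {a,h,m,p}

N(p) = ["a", "h", "m", "x"]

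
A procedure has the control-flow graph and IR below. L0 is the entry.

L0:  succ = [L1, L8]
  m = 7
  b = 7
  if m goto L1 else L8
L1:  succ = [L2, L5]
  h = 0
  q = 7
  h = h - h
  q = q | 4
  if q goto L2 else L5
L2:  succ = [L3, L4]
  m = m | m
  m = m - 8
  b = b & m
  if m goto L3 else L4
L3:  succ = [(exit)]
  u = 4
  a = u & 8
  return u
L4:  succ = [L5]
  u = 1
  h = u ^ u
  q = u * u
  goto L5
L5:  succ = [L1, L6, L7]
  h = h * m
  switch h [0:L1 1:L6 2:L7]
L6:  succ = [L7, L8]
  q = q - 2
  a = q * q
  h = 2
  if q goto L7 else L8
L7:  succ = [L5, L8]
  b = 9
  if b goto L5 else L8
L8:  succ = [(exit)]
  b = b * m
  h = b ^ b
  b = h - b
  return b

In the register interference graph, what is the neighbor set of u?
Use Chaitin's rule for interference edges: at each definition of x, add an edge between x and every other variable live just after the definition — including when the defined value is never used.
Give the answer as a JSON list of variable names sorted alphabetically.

def/use:
  L0: {b,m} / ∅
  L1: {h,q} / ∅
  L2: {b,m} / {b,m}
  L3: {a,u} / ∅
  L4: {h,q,u} / ∅
  L5: {h} / {h,m}
  L6: {a,h,q} / {q}
  L7: {b} / ∅
  L8: {b,h} / {b,m}

Backward fixpoint:
  live L0: ∅→{b,m}
  live L1: {b,m}→{b,h,m,q}
  live L2: {b,m}→{b,m}
  live L3: ∅→∅
  live L4: {b,m}→{b,h,m,q}
  live L5: {b,h,m,q}→{b,h,m,q}
  live L6: {b,m,q}→{b,h,m,q}
  live L7: {h,m,q}→{b,h,m,q}
  live L8: {b,m}→∅

Conflict graph:
  a — {b,m,q,u}
  b — {a,h,m,q,u}
  h — {b,m,q,u}
  m — {a,b,h,q,u}
  q — {a,b,h,m}
  u — {a,b,h,m}

N(u) = ["a", "b", "h", "m"]

Answer: ["a", "b", "h", "m"]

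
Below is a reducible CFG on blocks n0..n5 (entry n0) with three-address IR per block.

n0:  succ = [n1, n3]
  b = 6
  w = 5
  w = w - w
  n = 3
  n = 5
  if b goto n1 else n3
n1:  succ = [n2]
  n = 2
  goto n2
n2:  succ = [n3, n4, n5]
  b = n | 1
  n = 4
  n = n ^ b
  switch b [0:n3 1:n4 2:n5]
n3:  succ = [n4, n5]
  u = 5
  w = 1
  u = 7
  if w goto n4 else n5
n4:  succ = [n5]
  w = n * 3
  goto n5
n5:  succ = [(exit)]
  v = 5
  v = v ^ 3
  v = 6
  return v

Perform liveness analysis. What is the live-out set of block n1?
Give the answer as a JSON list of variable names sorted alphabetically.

Answer: ["n"]

Derivation:
Block summaries:
  n0: {b,n,w} / ∅
  n1: {n} / ∅
  n2: {b,n} / {n}
  n3: {u,w} / ∅
  n4: {w} / {n}
  n5: {v} / ∅

Liveness:
  live n0: ∅→{n}
  live n1: ∅→{n}
  live n2: {n}→{n}
  live n3: {n}→{n}
  live n4: {n}→∅
  live n5: ∅→∅

live-out(n1) = ["n"]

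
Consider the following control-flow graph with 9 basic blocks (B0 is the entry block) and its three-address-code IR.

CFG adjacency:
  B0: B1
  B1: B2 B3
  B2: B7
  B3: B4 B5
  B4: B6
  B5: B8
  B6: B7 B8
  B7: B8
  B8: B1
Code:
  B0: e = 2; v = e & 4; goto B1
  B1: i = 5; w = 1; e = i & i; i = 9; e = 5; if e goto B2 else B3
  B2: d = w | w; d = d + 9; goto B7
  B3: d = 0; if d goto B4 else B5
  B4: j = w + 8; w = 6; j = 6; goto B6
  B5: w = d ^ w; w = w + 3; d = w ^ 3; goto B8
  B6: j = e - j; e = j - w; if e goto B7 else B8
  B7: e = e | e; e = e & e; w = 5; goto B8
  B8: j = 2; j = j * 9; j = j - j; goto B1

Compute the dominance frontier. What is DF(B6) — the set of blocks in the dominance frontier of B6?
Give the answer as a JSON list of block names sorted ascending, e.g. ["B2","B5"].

idom tree: B1←B0 B2←B1 B3←B1 B4←B3 B5←B3 B6←B4 B7←B1 B8←B1
Dom∩ at merges:
  B1: preds {B0,B8}: {B0} ∩ {B0,B1,B8} = {B0}; idom=B0
  B7: preds {B2,B6}: {B0,B1,B2} ∩ {B0,B1,B3,B4,B6} = {B0,B1}; idom=B1
  B8: preds {B5,B6,B7}: {B0,B1,B3,B5} ∩ {B0,B1,B3,B4,B6} ∩ {B0,B1,B7} = {B0,B1}; idom=B1

DF walk-up:
  join B1 pred B0: · stop@B0
  join B1 pred B8: B8→B1 stop@B0
  join B7 pred B2: B2 stop@B1
  join B7 pred B6: B6→B4→B3 stop@B1
  join B8 pred B5: B5→B3 stop@B1
  join B8 pred B6: B6→B4→B3 stop@B1
  join B8 pred B7: B7 stop@B1
  DF(B0)=∅
  DF(B1)={B1}
  DF(B2)={B7}
  DF(B3)={B7,B8}
  DF(B4)={B7,B8}
  DF(B5)={B8}
  DF(B6)={B7,B8}
  DF(B7)={B8}
  DF(B8)={B1}

DF(B6) = ["B7", "B8"]

Answer: ["B7", "B8"]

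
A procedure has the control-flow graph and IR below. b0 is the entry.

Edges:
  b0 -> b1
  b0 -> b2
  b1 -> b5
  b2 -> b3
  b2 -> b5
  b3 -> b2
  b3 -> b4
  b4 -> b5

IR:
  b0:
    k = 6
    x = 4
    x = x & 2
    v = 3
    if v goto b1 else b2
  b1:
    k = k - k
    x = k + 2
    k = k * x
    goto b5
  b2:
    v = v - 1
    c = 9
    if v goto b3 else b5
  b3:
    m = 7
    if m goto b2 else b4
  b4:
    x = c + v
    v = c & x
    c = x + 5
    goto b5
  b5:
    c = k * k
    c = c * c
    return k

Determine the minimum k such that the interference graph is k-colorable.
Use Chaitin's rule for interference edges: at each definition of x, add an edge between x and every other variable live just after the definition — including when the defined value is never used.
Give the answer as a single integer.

Per-block:
  b0 def {k,v,x} use ∅
  b1 def {k,x} use {k}
  b2 def {c,v} use {v}
  b3 def {m} use ∅
  b4 def {c,v,x} use {c,v}
  b5 def {c} use {k}

Live sets:
  b0 li=∅ lo={k,v}
  b1 li={k} lo={k}
  b2 li={k,v} lo={c,k,v}
  b3 li={c,k,v} lo={c,k,v}
  b4 li={c,k,v} lo={k}
  b5 li={k} lo=∅

Interfere edges:
  c↔{k,m,v,x}
  k↔{c,m,v,x}
  m↔{c,k,v}
  v↔{c,k,m,x}
  x↔{c,k,v}

Chromatic number:
  {c,k,m,v} pairwise interfere (4-clique) ⇒ χ ≥ 4
  4-colouring: R0={c}  R1={k}  R2={v}  R3={m,x}
  χ = 4

Answer: 4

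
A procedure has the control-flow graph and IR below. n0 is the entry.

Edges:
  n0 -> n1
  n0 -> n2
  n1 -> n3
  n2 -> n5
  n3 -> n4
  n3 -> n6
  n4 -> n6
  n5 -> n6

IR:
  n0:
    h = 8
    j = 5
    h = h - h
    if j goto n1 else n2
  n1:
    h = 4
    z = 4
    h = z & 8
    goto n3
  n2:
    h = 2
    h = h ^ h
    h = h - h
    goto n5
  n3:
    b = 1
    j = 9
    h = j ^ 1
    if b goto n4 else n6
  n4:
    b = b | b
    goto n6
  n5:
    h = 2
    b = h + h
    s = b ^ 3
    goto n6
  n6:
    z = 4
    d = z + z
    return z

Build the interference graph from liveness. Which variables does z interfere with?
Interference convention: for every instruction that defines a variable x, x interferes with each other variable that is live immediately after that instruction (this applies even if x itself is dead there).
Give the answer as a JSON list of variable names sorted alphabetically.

def/use:
  n0 def {h,j} use ∅
  n1 def {h,z} use ∅
  n2 def {h} use ∅
  n3 def {b,h,j} use ∅
  n4 def {b} use {b}
  n5 def {b,h,s} use ∅
  n6 def {d,z} use ∅

Liveness:
  n0: in=∅ out=∅
  n1: in=∅ out=∅
  n2: in=∅ out=∅
  n3: in=∅ out={b}
  n4: in={b} out=∅
  n5: in=∅ out=∅
  n6: in=∅ out=∅

Conflict graph:
  b↔{h,j}
  d↔{z}
  h↔{b,j}
  j↔{b,h}
  s↔∅
  z↔{d}

N(z) = ["d"]

Answer: ["d"]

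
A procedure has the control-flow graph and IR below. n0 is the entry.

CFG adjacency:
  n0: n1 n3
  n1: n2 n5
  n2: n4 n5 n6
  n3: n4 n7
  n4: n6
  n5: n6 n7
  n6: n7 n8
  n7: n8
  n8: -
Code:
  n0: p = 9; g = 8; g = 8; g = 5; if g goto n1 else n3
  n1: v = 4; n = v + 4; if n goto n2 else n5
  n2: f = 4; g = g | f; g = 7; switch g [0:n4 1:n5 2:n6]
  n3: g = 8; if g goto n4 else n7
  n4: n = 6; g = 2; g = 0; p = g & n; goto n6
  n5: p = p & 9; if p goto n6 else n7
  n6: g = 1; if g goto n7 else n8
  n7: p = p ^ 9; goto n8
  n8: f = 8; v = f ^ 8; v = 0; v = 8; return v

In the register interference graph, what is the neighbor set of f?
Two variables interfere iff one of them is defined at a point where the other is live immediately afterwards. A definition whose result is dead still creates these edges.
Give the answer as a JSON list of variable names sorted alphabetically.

Answer: ["g", "p"]

Derivation:
def/use:
  n0 def {g,p} use ∅
  n1 def {n,v} use ∅
  n2 def {f,g} use {g}
  n3 def {g} use ∅
  n4 def {g,n,p} use ∅
  n5 def {p} use {p}
  n6 def {g} use ∅
  n7 def {p} use {p}
  n8 def {f,v} use ∅

Live sets:
  live n0: ∅→{g,p}
  live n1: {g,p}→{g,p}
  live n2: {g,p}→{p}
  live n3: {p}→{p}
  live n4: ∅→{p}
  live n5: {p}→{p}
  live n6: {p}→{p}
  live n7: {p}→∅
  live n8: ∅→∅

Conflict graph:
  f — {g,p}
  g — {f,n,p,v}
  n — {g,p}
  p — {f,g,n,v}
  v — {g,p}

N(f) = ["g", "p"]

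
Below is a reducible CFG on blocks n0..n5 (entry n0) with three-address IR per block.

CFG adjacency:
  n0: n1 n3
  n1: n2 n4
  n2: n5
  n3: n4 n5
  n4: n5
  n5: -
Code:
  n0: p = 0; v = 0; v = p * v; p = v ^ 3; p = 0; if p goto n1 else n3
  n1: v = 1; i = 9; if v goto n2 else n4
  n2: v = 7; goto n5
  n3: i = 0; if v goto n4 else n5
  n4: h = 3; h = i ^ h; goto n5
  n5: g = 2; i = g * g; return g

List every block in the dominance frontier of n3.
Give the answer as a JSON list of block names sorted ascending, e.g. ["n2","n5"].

idom tree: n1←n0 n2←n1 n3←n0 n4←n0 n5←n0
Dom∩ at merges:
  n4: preds {n1,n3}: {n0,n1} ∩ {n0,n3} = {n0}; idom=n0
  n5: preds {n2,n3,n4}: {n0,n1,n2} ∩ {n0,n3} ∩ {n0,n4} = {n0}; idom=n0

DF walk-up:
  join n4 pred n1: n1 stop@n0
  join n4 pred n3: n3 stop@n0
  join n5 pred n2: n2→n1 stop@n0
  join n5 pred n3: n3 stop@n0
  join n5 pred n4: n4 stop@n0
  DF(n0)=∅
  DF(n1)={n4,n5}
  DF(n2)={n5}
  DF(n3)={n4,n5}
  DF(n4)={n5}
  DF(n5)=∅

DF(n3) = ["n4", "n5"]

Answer: ["n4", "n5"]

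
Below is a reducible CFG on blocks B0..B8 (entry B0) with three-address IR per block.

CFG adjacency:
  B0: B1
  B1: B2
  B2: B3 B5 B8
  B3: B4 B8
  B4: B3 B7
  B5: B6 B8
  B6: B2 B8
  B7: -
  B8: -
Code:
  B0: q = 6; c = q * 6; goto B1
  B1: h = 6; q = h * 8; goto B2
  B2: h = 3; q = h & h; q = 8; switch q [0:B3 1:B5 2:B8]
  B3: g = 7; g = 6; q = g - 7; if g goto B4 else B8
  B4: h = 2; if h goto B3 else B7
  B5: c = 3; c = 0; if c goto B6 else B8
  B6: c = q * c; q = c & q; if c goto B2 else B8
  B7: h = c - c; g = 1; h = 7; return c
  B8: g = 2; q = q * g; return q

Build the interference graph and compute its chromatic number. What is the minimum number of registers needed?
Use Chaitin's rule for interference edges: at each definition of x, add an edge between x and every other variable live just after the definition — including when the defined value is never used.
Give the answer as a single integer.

Block summaries:
  B0: def={c,q} ue=∅
  B1: def={h,q} ue=∅
  B2: def={h,q} ue=∅
  B3: def={g,q} ue=∅
  B4: def={h} ue=∅
  B5: def={c} ue=∅
  B6: def={c,q} ue={c,q}
  B7: def={g,h} ue={c}
  B8: def={g,q} ue={q}

Liveness:
  live B0: ∅→{c}
  live B1: {c}→{c}
  live B2: {c}→{c,q}
  live B3: {c}→{c,q}
  live B4: {c}→{c}
  live B5: {q}→{c,q}
  live B6: {c,q}→{c,q}
  live B7: {c}→∅
  live B8: {q}→∅

Interference:
  c↔{g,h,q}
  g↔{c,q}
  h↔{c}
  q↔{c,g}

Chromatic number:
  lower bound: {c,g,q} mutually conflict ⇒ χ ≥ 3
  assign c→R0 g→R1 h→R1 q→R2 — no edge inside a register ⇒ χ ≤ 3
  χ = 3

Answer: 3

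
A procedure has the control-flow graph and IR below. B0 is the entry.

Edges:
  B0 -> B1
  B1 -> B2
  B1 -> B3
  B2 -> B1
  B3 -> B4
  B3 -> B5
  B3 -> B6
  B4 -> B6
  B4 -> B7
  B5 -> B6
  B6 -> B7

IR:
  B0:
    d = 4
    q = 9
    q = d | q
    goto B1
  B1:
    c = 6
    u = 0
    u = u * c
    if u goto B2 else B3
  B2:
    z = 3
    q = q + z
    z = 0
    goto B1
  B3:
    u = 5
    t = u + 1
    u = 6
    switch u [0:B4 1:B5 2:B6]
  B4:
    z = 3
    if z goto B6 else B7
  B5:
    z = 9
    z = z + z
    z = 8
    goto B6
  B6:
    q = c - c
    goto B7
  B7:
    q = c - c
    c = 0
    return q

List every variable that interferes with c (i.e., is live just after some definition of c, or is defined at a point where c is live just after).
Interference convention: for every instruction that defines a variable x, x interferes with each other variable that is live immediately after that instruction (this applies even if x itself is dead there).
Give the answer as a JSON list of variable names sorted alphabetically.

Block summaries:
  B0 def {d,q} use ∅
  B1 def {c,u} use ∅
  B2 def {q,z} use {q}
  B3 def {t,u} use ∅
  B4 def {z} use ∅
  B5 def {z} use ∅
  B6 def {q} use {c}
  B7 def {c,q} use {c}

Liveness:
  B0: in=∅ out={q}
  B1: in={q} out={c,q}
  B2: in={q} out={q}
  B3: in={c} out={c}
  B4: in={c} out={c}
  B5: in={c} out={c}
  B6: in={c} out={c}
  B7: in={c} out=∅

Interference:
  c↔{q,t,u,z}
  d↔{q}
  q↔{c,d,u,z}
  t↔{c}
  u↔{c,q}
  z↔{c,q}

N(c) = ["q", "t", "u", "z"]

Answer: ["q", "t", "u", "z"]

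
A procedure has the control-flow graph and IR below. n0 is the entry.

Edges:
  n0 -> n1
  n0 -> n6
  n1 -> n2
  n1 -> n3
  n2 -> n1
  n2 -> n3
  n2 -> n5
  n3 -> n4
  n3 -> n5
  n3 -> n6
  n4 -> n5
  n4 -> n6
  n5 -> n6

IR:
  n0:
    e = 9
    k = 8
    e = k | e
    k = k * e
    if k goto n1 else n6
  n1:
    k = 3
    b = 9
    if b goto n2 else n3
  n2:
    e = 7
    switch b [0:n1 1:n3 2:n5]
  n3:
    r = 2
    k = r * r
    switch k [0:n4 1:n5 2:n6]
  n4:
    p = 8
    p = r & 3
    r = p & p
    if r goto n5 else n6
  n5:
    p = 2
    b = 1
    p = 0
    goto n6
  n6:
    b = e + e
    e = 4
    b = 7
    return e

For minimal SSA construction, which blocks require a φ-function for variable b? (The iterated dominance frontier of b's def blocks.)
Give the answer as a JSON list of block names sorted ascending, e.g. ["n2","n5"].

Answer: ["n1", "n6"]

Working:
idom tree: n1←n0 n2←n1 n3←n1 n4←n3 n5←n1 n6←n0
Join-block Dom:
  n1: preds {n0,n2}: {n0} ∩ {n0,n1,n2} = {n0}; idom=n0
  n3: preds {n1,n2}: {n0,n1} ∩ {n0,n1,n2} = {n0,n1}; idom=n1
  n5: preds {n2,n3,n4}: {n0,n1,n2} ∩ {n0,n1,n3} ∩ {n0,n1,n3,n4} = {n0,n1}; idom=n1
  n6: preds {n0,n3,n4,n5}: {n0} ∩ {n0,n1,n3} ∩ {n0,n1,n3,n4} ∩ {n0,n1,n5} = {n0}; idom=n0

DF walk-up:
  join n1 pred n0: · stop@n0
  join n1 pred n2: n2→n1 stop@n0
  join n3 pred n1: · stop@n1
  join n3 pred n2: n2 stop@n1
  join n5 pred n2: n2 stop@n1
  join n5 pred n3: n3 stop@n1
  join n5 pred n4: n4→n3 stop@n1
  join n6 pred n0: · stop@n0
  join n6 pred n3: n3→n1 stop@n0
  join n6 pred n4: n4→n3→n1 stop@n0
  join n6 pred n5: n5→n1 stop@n0
  n0: DF=∅
  n1: DF={n1,n6}
  n2: DF={n1,n3,n5}
  n3: DF={n5,n6}
  n4: DF={n5,n6}
  n5: DF={n6}
  n6: DF=∅

φ for b: defs {n1,n5,n6}
  DF⁺ = {n1,n6}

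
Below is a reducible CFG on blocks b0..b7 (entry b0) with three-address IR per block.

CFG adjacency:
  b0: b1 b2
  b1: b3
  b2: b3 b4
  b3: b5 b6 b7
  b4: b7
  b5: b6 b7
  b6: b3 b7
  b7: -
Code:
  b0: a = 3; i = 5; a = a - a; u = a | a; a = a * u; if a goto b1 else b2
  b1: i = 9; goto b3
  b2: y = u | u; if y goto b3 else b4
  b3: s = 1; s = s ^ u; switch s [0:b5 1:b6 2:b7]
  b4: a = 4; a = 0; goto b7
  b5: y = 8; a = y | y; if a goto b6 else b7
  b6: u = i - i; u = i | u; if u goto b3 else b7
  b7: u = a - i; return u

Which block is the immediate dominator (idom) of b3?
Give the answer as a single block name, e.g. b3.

Answer: b0

Working:
idom tree: b1←b0 b2←b0 b3←b0 b4←b2 b5←b3 b6←b3 b7←b0
Dom∩ at merges:
  b3: preds {b1,b2,b6}: {b0,b1} ∩ {b0,b2} ∩ {b0,b3,b6} = {b0}; idom=b0
  b6: preds {b3,b5}: {b0,b3} ∩ {b0,b3,b5} = {b0,b3}; idom=b3
  b7: preds {b3,b4,b5,b6}: {b0,b3} ∩ {b0,b2,b4} ∩ {b0,b3,b5} ∩ {b0,b3,b6} = {b0}; idom=b0

idom(b3) = b0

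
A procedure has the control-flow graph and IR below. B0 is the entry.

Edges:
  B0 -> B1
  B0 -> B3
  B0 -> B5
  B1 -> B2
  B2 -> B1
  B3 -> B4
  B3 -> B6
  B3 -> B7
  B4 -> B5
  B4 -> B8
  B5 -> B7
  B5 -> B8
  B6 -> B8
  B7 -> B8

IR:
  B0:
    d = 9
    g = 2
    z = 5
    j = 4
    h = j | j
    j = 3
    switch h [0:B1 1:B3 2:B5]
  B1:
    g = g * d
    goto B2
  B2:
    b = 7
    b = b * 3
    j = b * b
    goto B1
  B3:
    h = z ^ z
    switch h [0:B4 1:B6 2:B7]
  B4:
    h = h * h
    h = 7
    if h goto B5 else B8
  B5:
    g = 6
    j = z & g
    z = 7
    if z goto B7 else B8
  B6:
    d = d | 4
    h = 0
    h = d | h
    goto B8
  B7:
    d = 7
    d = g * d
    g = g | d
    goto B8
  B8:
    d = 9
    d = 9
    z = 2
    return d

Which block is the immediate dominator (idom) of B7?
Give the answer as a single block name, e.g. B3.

Answer: B0

Analysis:
idom tree: B1←B0 B2←B1 B3←B0 B4←B3 B5←B0 B6←B3 B7←B0 B8←B0
Dom at joins:
  B1: preds {B0,B2}: {B0} ∩ {B0,B1,B2} = {B0}; idom=B0
  B5: preds {B0,B4}: {B0} ∩ {B0,B3,B4} = {B0}; idom=B0
  B7: preds {B3,B5}: {B0,B3} ∩ {B0,B5} = {B0}; idom=B0
  B8: preds {B4,B5,B6,B7}: {B0,B3,B4} ∩ {B0,B5} ∩ {B0,B3,B6} ∩ {B0,B7} = {B0}; idom=B0

idom(B7) = B0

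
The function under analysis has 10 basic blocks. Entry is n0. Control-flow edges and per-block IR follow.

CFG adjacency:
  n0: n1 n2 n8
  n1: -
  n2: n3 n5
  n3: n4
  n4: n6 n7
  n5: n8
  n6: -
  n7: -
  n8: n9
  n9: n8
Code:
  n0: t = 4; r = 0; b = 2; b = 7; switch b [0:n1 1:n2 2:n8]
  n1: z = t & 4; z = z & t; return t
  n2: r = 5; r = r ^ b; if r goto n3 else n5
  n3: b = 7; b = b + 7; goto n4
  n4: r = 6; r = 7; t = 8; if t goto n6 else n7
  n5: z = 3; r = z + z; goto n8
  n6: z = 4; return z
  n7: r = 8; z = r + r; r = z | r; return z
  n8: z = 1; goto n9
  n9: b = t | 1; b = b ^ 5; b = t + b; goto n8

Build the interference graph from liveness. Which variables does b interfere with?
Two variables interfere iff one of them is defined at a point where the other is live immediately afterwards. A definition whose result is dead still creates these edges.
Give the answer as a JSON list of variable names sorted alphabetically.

Block summaries:
  n0: {b,r,t} / ∅
  n1: {z} / {t}
  n2: {r} / {b}
  n3: {b} / ∅
  n4: {r,t} / ∅
  n5: {r,z} / ∅
  n6: {z} / ∅
  n7: {r,z} / ∅
  n8: {z} / ∅
  n9: {b} / {t}

Backward fixpoint:
  n0 li=∅ lo={b,t}
  n1 li={t} lo=∅
  n2 li={b,t} lo={t}
  n3 li=∅ lo=∅
  n4 li=∅ lo=∅
  n5 li={t} lo={t}
  n6 li=∅ lo=∅
  n7 li=∅ lo=∅
  n8 li={t} lo={t}
  n9 li={t} lo={t}

Interfere edges:
  b↔{r,t}
  r↔{b,t,z}
  t↔{b,r,z}
  z↔{r,t}

N(b) = ["r", "t"]

Answer: ["r", "t"]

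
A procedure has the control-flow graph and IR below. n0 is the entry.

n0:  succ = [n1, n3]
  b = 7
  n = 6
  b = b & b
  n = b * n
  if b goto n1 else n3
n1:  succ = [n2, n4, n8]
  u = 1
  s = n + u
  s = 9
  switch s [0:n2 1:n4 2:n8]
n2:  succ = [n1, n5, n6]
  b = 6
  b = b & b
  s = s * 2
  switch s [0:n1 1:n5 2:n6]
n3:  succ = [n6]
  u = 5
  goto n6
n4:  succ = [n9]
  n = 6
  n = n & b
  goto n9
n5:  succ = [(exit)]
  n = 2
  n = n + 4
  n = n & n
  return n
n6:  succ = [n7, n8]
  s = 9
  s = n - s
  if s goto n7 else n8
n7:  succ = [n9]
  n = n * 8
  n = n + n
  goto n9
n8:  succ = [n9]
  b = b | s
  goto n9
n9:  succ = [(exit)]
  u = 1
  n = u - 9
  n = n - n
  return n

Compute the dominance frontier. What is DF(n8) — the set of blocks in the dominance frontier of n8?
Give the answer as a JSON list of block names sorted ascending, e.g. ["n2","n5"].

Answer: ["n9"]

Working:
idom tree: n1←n0 n2←n1 n3←n0 n4←n1 n5←n2 n6←n0 n7←n6 n8←n0 n9←n0
Join-block Dom:
  n1: preds {n0,n2}: {n0} ∩ {n0,n1,n2} = {n0}; idom=n0
  n6: preds {n2,n3}: {n0,n1,n2} ∩ {n0,n3} = {n0}; idom=n0
  n8: preds {n1,n6}: {n0,n1} ∩ {n0,n6} = {n0}; idom=n0
  n9: preds {n4,n7,n8}: {n0,n1,n4} ∩ {n0,n6,n7} ∩ {n0,n8} = {n0}; idom=n0

Frontier:
  join n1 pred n0: · stop@n0
  join n1 pred n2: n2→n1 stop@n0
  join n6 pred n2: n2→n1 stop@n0
  join n6 pred n3: n3 stop@n0
  join n8 pred n1: n1 stop@n0
  join n8 pred n6: n6 stop@n0
  join n9 pred n4: n4→n1 stop@n0
  join n9 pred n7: n7→n6 stop@n0
  join n9 pred n8: n8 stop@n0
  DF(n0)=∅
  DF(n1)={n1,n6,n8,n9}
  DF(n2)={n1,n6}
  DF(n3)={n6}
  DF(n4)={n9}
  DF(n5)=∅
  DF(n6)={n8,n9}
  DF(n7)={n9}
  DF(n8)={n9}
  DF(n9)=∅

DF(n8) = ["n9"]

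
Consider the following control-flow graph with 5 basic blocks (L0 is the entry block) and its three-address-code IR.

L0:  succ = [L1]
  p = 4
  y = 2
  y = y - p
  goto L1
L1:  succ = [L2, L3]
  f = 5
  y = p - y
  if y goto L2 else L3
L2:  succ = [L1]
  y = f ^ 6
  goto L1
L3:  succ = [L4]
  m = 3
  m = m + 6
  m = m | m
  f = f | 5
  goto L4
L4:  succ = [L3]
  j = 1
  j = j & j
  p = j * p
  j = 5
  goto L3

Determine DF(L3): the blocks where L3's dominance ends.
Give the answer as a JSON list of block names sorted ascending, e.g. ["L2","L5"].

idom tree: L1←L0 L2←L1 L3←L1 L4←L3
Dom at joins:
  L1: preds {L0,L2}: {L0} ∩ {L0,L1,L2} = {L0}; idom=L0
  L3: preds {L1,L4}: {L0,L1} ∩ {L0,L1,L3,L4} = {L0,L1}; idom=L1

DF walk-up:
  join L1 pred L0: · stop@L0
  join L1 pred L2: L2→L1 stop@L0
  join L3 pred L1: · stop@L1
  join L3 pred L4: L4→L3 stop@L1
  L0 → ∅
  L1 → {L1}
  L2 → {L1}
  L3 → {L3}
  L4 → {L3}

DF(L3) = ["L3"]

Answer: ["L3"]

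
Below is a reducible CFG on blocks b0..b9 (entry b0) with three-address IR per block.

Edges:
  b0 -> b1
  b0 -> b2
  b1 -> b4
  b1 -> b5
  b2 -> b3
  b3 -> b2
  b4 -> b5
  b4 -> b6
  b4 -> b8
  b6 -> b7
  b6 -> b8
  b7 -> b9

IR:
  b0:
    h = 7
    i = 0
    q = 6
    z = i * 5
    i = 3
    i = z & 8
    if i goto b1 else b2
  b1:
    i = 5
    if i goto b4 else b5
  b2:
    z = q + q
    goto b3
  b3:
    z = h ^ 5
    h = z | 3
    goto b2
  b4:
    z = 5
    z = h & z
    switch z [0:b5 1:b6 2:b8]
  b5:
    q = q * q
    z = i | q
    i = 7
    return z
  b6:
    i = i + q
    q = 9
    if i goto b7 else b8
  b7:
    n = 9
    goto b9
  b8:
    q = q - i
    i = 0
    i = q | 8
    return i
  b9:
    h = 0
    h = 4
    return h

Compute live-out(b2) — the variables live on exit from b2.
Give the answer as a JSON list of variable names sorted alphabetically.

Answer: ["h", "q"]

Working:
Per-block:
  b0: {h,i,q,z} / ∅
  b1: {i} / ∅
  b2: {z} / {q}
  b3: {h,z} / {h}
  b4: {z} / {h}
  b5: {i,q,z} / {i,q}
  b6: {i,q} / {i,q}
  b7: {n} / ∅
  b8: {i,q} / {i,q}
  b9: {h} / ∅

Live sets:
  live b0: ∅→{h,q}
  live b1: {h,q}→{h,i,q}
  live b2: {h,q}→{h,q}
  live b3: {h,q}→{h,q}
  live b4: {h,i,q}→{i,q}
  live b5: {i,q}→∅
  live b6: {i,q}→{i,q}
  live b7: ∅→∅
  live b8: {i,q}→∅
  live b9: ∅→∅

live-out(b2) = ["h", "q"]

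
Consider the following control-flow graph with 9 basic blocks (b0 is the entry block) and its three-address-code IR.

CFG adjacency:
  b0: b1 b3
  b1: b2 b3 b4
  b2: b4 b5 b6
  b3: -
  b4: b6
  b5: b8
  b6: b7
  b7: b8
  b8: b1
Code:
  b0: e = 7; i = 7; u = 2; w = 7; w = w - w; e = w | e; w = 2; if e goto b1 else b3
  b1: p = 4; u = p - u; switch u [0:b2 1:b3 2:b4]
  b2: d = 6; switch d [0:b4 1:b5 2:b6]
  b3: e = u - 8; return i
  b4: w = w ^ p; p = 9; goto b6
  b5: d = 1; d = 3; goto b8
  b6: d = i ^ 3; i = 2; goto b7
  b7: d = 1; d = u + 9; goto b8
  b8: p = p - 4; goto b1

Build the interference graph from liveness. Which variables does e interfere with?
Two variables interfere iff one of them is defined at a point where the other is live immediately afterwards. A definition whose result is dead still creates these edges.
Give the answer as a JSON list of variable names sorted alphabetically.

Answer: ["i", "u", "w"]

Analysis:
Block summaries:
  b0: def={e,i,u,w} ue=∅
  b1: def={p,u} ue={u}
  b2: def={d} ue=∅
  b3: def={e} ue={i,u}
  b4: def={p,w} ue={p,w}
  b5: def={d} ue=∅
  b6: def={d,i} ue={i}
  b7: def={d} ue={u}
  b8: def={p} ue={p}

Live sets:
  live b0: ∅→{i,u,w}
  live b1: {i,u,w}→{i,p,u,w}
  live b2: {i,p,u,w}→{i,p,u,w}
  live b3: {i,u}→∅
  live b4: {i,p,u,w}→{i,p,u,w}
  live b5: {i,p,u,w}→{i,p,u,w}
  live b6: {i,p,u,w}→{i,p,u,w}
  live b7: {i,p,u,w}→{i,p,u,w}
  live b8: {i,p,u,w}→{i,u,w}

Interference:
  d — {i,p,u,w}
  e — {i,u,w}
  i — {d,e,p,u,w}
  p — {d,i,u,w}
  u — {d,e,i,p,w}
  w — {d,e,i,p,u}

N(e) = ["i", "u", "w"]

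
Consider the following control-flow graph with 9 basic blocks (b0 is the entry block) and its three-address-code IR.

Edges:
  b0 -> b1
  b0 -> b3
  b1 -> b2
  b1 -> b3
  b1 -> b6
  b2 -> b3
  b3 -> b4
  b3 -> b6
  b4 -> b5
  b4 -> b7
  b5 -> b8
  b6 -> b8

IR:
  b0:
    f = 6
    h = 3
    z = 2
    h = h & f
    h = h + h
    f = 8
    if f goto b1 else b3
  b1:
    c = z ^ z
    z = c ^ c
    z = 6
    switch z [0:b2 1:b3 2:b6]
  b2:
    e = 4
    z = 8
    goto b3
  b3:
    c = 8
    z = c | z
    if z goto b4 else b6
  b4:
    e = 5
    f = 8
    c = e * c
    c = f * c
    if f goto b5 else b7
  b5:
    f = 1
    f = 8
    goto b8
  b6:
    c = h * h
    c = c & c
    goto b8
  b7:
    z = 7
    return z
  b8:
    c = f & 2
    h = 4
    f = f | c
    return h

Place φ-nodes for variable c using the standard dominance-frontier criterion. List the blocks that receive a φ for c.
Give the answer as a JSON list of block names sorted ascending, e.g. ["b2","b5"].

idom tree: b1←b0 b2←b1 b3←b0 b4←b3 b5←b4 b6←b0 b7←b4 b8←b0
Dom at joins:
  b3: preds {b0,b1,b2}: {b0} ∩ {b0,b1} ∩ {b0,b1,b2} = {b0}; idom=b0
  b6: preds {b1,b3}: {b0,b1} ∩ {b0,b3} = {b0}; idom=b0
  b8: preds {b5,b6}: {b0,b3,b4,b5} ∩ {b0,b6} = {b0}; idom=b0

Frontier:
  b3←b0: walk · to b0
  b3←b1: walk b1 to b0
  b3←b2: walk b2→b1 to b0
  b6←b1: walk b1 to b0
  b6←b3: walk b3 to b0
  b8←b5: walk b5→b4→b3 to b0
  b8←b6: walk b6 to b0
  DF(b0)=∅
  DF(b1)={b3,b6}
  DF(b2)={b3}
  DF(b3)={b6,b8}
  DF(b4)={b8}
  DF(b5)={b8}
  DF(b6)={b8}
  DF(b7)=∅
  DF(b8)=∅

φ for c: defs {b1,b3,b4,b6,b8}
  DF⁺ = {b3,b6,b8}

Answer: ["b3", "b6", "b8"]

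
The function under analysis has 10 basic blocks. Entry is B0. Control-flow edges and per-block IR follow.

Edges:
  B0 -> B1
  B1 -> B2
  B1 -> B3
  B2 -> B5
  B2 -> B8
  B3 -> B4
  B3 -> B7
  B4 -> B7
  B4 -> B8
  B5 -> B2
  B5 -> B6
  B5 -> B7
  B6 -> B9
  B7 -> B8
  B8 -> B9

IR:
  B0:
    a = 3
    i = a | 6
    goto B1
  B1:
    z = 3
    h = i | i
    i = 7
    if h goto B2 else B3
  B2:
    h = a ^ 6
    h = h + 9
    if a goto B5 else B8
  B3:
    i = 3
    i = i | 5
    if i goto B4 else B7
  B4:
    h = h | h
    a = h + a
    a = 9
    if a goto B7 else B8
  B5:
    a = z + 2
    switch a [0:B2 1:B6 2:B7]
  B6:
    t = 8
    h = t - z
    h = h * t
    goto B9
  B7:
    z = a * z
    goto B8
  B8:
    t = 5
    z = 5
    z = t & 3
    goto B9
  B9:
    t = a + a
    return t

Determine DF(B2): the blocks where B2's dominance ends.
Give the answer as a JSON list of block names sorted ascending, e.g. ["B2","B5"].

Answer: ["B2", "B7", "B8", "B9"]

Analysis:
idom tree: B1←B0 B2←B1 B3←B1 B4←B3 B5←B2 B6←B5 B7←B1 B8←B1 B9←B1
Dom at joins:
  B2: preds {B1,B5}: {B0,B1} ∩ {B0,B1,B2,B5} = {B0,B1}; idom=B1
  B7: preds {B3,B4,B5}: {B0,B1,B3} ∩ {B0,B1,B3,B4} ∩ {B0,B1,B2,B5} = {B0,B1}; idom=B1
  B8: preds {B2,B4,B7}: {B0,B1,B2} ∩ {B0,B1,B3,B4} ∩ {B0,B1,B7} = {B0,B1}; idom=B1
  B9: preds {B6,B8}: {B0,B1,B2,B5,B6} ∩ {B0,B1,B8} = {B0,B1}; idom=B1

DF derivation:
  join B2 pred B1: · stop@B1
  join B2 pred B5: B5→B2 stop@B1
  join B7 pred B3: B3 stop@B1
  join B7 pred B4: B4→B3 stop@B1
  join B7 pred B5: B5→B2 stop@B1
  join B8 pred B2: B2 stop@B1
  join B8 pred B4: B4→B3 stop@B1
  join B8 pred B7: B7 stop@B1
  join B9 pred B6: B6→B5→B2 stop@B1
  join B9 pred B8: B8 stop@B1
  DF(B0)=∅
  DF(B1)=∅
  DF(B2)={B2,B7,B8,B9}
  DF(B3)={B7,B8}
  DF(B4)={B7,B8}
  DF(B5)={B2,B7,B9}
  DF(B6)={B9}
  DF(B7)={B8}
  DF(B8)={B9}
  DF(B9)=∅

DF(B2) = ["B2", "B7", "B8", "B9"]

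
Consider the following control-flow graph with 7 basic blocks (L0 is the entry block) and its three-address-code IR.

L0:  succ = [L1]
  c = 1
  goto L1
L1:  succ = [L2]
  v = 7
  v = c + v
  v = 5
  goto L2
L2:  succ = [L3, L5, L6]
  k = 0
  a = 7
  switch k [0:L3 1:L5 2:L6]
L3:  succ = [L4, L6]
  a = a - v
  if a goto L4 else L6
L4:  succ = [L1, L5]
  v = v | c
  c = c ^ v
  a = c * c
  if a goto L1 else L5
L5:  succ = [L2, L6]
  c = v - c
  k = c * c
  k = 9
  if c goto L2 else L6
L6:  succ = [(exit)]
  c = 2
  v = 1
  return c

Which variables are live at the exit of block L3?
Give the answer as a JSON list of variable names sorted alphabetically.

Per-block:
  L0: def={c} ue=∅
  L1: def={v} ue={c}
  L2: def={a,k} ue=∅
  L3: def={a} ue={a,v}
  L4: def={a,c,v} ue={c,v}
  L5: def={c,k} ue={c,v}
  L6: def={c,v} ue=∅

Liveness:
  live L0: ∅→{c}
  live L1: {c}→{c,v}
  live L2: {c,v}→{a,c,v}
  live L3: {a,c,v}→{c,v}
  live L4: {c,v}→{c,v}
  live L5: {c,v}→{c,v}
  live L6: ∅→∅

live-out(L3) = ["c", "v"]

Answer: ["c", "v"]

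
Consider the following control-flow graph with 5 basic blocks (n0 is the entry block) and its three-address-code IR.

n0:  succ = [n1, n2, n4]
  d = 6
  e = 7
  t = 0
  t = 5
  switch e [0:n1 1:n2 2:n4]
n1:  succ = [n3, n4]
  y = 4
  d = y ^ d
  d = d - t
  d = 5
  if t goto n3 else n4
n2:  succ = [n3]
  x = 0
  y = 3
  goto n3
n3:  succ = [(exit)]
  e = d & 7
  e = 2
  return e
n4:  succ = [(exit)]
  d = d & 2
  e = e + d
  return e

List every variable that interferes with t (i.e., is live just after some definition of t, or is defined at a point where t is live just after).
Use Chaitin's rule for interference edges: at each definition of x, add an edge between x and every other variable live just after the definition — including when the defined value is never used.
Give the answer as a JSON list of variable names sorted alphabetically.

Answer: ["d", "e", "y"]

Working:
Block summaries:
  n0: {d,e,t} / ∅
  n1: {d,y} / {d,t}
  n2: {x,y} / ∅
  n3: {e} / {d}
  n4: {d,e} / {d,e}

Liveness:
  live n0: ∅→{d,e,t}
  live n1: {d,e,t}→{d,e}
  live n2: {d}→{d}
  live n3: {d}→∅
  live n4: {d,e}→∅

Interference:
  d↔{e,t,x,y}
  e↔{d,t,y}
  t↔{d,e,y}
  x↔{d}
  y↔{d,e,t}

N(t) = ["d", "e", "y"]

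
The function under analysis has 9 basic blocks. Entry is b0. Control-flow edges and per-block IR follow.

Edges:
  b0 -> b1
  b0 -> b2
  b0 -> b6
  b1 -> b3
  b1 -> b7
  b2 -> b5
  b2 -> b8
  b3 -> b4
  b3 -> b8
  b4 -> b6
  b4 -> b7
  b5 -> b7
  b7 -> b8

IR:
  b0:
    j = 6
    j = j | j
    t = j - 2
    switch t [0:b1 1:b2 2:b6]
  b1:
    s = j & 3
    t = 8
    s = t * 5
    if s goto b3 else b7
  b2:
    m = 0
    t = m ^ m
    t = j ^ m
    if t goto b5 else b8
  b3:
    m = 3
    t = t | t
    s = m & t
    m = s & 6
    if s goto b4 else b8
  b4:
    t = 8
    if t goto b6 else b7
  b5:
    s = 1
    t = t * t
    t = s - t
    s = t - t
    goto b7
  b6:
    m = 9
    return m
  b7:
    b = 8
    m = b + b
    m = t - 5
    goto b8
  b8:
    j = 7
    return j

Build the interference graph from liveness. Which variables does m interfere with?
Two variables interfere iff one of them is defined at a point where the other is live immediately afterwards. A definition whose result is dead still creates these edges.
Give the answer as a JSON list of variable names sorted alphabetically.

Per-block:
  b0: {j,t} / ∅
  b1: {s,t} / {j}
  b2: {m,t} / {j}
  b3: {m,s,t} / {t}
  b4: {t} / ∅
  b5: {s,t} / {t}
  b6: {m} / ∅
  b7: {b,m} / {t}
  b8: {j} / ∅

Live sets:
  live b0: ∅→{j}
  live b1: {j}→{t}
  live b2: {j}→{t}
  live b3: {t}→∅
  live b4: ∅→{t}
  live b5: {t}→{t}
  live b6: ∅→∅
  live b7: {t}→∅
  live b8: ∅→∅

Conflict graph:
  b↔{t}
  j↔{m,t}
  m↔{j,s,t}
  s↔{m,t}
  t↔{b,j,m,s}

N(m) = ["j", "s", "t"]

Answer: ["j", "s", "t"]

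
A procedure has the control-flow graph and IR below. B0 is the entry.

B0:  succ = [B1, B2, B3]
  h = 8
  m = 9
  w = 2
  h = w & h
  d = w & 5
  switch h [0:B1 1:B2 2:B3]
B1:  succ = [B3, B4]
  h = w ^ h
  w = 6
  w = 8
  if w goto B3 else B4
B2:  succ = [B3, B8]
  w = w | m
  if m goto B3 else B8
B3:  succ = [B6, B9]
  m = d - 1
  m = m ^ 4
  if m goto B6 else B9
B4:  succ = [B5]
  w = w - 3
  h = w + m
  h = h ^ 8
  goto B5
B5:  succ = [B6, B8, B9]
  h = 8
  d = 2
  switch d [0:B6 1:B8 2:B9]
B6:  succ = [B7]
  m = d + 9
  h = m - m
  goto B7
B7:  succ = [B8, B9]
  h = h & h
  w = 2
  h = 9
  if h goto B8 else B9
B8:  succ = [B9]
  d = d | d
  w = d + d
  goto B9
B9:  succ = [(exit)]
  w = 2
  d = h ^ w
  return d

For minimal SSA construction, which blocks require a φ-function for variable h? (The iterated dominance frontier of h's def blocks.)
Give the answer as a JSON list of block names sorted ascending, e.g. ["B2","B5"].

Answer: ["B3", "B6", "B8", "B9"]

Working:
idom tree: B1←B0 B2←B0 B3←B0 B4←B1 B5←B4 B6←B0 B7←B6 B8←B0 B9←B0
Dom at joins:
  B3: preds {B0,B1,B2}: {B0} ∩ {B0,B1} ∩ {B0,B2} = {B0}; idom=B0
  B6: preds {B3,B5}: {B0,B3} ∩ {B0,B1,B4,B5} = {B0}; idom=B0
  B8: preds {B2,B5,B7}: {B0,B2} ∩ {B0,B1,B4,B5} ∩ {B0,B6,B7} = {B0}; idom=B0
  B9: preds {B3,B5,B7,B8}: {B0,B3} ∩ {B0,B1,B4,B5} ∩ {B0,B6,B7} ∩ {B0,B8} = {B0}; idom=B0

DF walk-up:
  B3←B0: walk · to B0
  B3←B1: walk B1 to B0
  B3←B2: walk B2 to B0
  B6←B3: walk B3 to B0
  B6←B5: walk B5→B4→B1 to B0
  B8←B2: walk B2 to B0
  B8←B5: walk B5→B4→B1 to B0
  B8←B7: walk B7→B6 to B0
  B9←B3: walk B3 to B0
  B9←B5: walk B5→B4→B1 to B0
  B9←B7: walk B7→B6 to B0
  B9←B8: walk B8 to B0
  DF(B0)=∅
  DF(B1)={B3,B6,B8,B9}
  DF(B2)={B3,B8}
  DF(B3)={B6,B9}
  DF(B4)={B6,B8,B9}
  DF(B5)={B6,B8,B9}
  DF(B6)={B8,B9}
  DF(B7)={B8,B9}
  DF(B8)={B9}
  DF(B9)=∅

φ for h: defs {B0,B1,B4,B5,B6,B7}
  DF⁺ = {B3,B6,B8,B9}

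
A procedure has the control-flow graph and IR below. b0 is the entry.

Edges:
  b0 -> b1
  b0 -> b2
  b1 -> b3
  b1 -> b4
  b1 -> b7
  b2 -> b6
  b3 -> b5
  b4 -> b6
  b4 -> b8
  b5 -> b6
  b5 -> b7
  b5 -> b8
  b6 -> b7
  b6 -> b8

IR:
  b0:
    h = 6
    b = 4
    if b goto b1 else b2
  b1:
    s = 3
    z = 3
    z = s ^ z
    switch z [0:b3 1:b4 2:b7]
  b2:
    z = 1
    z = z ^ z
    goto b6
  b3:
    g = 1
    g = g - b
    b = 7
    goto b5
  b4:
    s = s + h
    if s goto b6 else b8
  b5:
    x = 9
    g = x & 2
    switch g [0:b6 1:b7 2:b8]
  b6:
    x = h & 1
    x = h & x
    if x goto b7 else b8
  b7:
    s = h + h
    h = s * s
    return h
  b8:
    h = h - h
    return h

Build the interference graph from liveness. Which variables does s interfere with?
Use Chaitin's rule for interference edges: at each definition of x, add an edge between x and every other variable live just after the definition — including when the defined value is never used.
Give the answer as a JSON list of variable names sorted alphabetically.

Block summaries:
  b0: {b,h} / ∅
  b1: {s,z} / ∅
  b2: {z} / ∅
  b3: {b,g} / {b}
  b4: {s} / {h,s}
  b5: {g,x} / ∅
  b6: {x} / {h}
  b7: {h,s} / {h}
  b8: {h} / {h}

Backward fixpoint:
  b0 li=∅ lo={b,h}
  b1 li={b,h} lo={b,h,s}
  b2 li={h} lo={h}
  b3 li={b,h} lo={h}
  b4 li={h,s} lo={h}
  b5 li={h} lo={h}
  b6 li={h} lo={h}
  b7 li={h} lo=∅
  b8 li={h} lo=∅

Conflict graph:
  b: {g,h,s,z}
  g: {b,h}
  h: {b,g,s,x,z}
  s: {b,h,z}
  x: {h}
  z: {b,h,s}

N(s) = ["b", "h", "z"]

Answer: ["b", "h", "z"]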